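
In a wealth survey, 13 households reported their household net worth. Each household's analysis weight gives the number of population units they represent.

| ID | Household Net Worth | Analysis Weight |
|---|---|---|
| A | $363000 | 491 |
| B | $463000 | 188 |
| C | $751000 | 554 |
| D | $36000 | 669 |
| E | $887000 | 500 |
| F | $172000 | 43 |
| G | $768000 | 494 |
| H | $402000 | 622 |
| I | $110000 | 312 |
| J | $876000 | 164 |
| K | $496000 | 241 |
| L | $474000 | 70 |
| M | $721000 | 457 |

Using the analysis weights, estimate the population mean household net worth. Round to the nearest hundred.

509000

Weighted sum = 2445944000
Sum of weights = 4805
Weighted mean = 2445944000 / 4805 = 509041.42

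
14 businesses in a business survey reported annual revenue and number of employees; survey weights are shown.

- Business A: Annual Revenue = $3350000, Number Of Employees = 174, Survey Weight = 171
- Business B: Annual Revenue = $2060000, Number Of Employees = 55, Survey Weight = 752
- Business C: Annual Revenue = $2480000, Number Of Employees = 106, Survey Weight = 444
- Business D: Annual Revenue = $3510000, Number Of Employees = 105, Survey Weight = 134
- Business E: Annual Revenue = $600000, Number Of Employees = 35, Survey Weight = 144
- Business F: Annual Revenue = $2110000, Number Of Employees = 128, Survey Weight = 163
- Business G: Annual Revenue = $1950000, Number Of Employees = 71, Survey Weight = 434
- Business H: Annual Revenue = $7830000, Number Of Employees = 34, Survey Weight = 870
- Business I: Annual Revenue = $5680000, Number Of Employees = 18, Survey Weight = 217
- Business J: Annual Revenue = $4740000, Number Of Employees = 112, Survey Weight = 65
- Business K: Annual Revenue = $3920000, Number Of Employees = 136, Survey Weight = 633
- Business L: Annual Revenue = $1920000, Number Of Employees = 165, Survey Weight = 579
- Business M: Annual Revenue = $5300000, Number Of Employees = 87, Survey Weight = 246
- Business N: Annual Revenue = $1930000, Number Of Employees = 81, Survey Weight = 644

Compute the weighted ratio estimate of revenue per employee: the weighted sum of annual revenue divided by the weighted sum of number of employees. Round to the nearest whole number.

40136

Σ wᵢ·y = 19462580000
Σ wᵢ·x = 484921
Ratio = 19462580000 / 484921 = 40135.568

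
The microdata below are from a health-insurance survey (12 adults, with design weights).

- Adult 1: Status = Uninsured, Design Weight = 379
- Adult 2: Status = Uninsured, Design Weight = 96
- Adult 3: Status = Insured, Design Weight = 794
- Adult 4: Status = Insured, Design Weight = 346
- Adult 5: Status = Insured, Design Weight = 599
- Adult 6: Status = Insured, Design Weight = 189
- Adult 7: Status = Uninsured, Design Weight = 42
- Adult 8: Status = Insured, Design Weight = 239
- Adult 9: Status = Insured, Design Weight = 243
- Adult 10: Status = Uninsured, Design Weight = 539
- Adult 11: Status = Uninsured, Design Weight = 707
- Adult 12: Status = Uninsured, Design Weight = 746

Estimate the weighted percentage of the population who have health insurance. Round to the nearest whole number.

49

Sum of weights for 'Insured' = 794 + 346 + 599 + 189 + 239 + 243 = 2410
Total weight = 4919
Weighted proportion = 2410 / 4919 = 0.48993698 → 48.993698%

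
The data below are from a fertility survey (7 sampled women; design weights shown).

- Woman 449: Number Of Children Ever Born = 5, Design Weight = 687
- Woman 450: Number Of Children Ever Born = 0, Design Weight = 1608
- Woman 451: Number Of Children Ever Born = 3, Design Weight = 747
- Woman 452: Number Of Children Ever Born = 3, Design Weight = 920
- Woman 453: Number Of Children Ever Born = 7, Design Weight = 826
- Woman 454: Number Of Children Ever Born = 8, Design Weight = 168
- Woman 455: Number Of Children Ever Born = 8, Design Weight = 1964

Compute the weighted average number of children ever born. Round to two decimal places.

4.52

Weighted sum = 5×687 + 0×1608 + 3×747 + 3×920 + 7×826 + 8×168 + 8×1964
  = 3435 + 0 + 2241 + 2760 + 5782 + 1344 + 15712 = 31274
Sum of weights = 687 + 1608 + 747 + 920 + 826 + 168 + 1964 = 6920
Weighted mean = 31274 / 6920 = 4.5193642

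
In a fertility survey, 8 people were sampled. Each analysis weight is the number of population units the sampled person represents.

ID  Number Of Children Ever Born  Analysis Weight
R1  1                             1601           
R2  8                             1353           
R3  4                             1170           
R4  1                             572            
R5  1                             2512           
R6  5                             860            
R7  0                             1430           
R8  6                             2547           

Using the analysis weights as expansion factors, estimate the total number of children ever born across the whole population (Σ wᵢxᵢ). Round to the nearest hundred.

Weighted total = 1×1601 + 8×1353 + 4×1170 + 1×572 + 1×2512 + 5×860 + 0×1430 + 6×2547
  = 1601 + 10824 + 4680 + 572 + 2512 + 4300 + 0 + 15282 = 39771

39800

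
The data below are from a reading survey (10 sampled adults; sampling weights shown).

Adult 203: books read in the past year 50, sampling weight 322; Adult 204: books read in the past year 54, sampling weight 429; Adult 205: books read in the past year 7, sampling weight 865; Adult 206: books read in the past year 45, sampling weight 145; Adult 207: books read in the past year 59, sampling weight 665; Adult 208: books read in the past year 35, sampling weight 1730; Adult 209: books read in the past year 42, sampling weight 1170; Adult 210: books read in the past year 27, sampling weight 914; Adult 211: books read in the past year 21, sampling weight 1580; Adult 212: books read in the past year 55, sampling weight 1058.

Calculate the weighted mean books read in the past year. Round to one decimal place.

Weighted sum = 50×322 + 54×429 + 7×865 + 45×145 + 59×665 + 35×1730 + 42×1170 + 27×914 + 21×1580 + 55×1058
  = 16100 + 23166 + 6055 + 6525 + 39235 + 60550 + 49140 + 24678 + 33180 + 58190 = 316819
Sum of weights = 8878
Weighted mean = 316819 / 8878 = 35.685853

35.7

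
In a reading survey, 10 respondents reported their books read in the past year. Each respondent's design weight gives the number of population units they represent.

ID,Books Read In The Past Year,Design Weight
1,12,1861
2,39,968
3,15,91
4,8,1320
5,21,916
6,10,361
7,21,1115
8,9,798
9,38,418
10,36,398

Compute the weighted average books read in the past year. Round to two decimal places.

18.88

Weighted sum = 12×1861 + 39×968 + 15×91 + 8×1320 + 21×916 + 10×361 + 21×1115 + 9×798 + 38×418 + 36×398
  = 22332 + 37752 + 1365 + 10560 + 19236 + 3610 + 23415 + 7182 + 15884 + 14328 = 155664
Sum of weights = 1861 + 968 + 91 + 1320 + 916 + 361 + 1115 + 798 + 418 + 398 = 8246
Weighted mean = 155664 / 8246 = 18.877516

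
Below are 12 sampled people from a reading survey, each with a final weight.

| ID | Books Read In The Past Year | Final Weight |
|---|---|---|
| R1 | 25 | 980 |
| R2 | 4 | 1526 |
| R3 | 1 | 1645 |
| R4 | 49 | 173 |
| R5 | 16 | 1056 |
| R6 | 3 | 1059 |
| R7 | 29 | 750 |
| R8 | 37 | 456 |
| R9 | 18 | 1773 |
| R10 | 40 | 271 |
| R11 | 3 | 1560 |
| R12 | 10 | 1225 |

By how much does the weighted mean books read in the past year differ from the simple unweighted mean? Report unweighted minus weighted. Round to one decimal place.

6.8

Unweighted sum = 25 + 4 + 1 + 49 + 16 + 3 + 29 + 37 + 18 + 40 + 3 + 10 = 235
Unweighted mean = 235 / 12 = 19.583333
Weighted sum = 25×980 + 4×1526 + 1×1645 + 49×173 + 16×1056 + 3×1059 + 29×750 + 37×456 + 18×1773 + 40×271 + 3×1560 + 10×1225
  = 159105
Sum of weights = 980 + 1526 + 1645 + 173 + 1056 + 1059 + 750 + 456 + 1773 + 271 + 1560 + 1225 = 12474
Weighted mean = 159105 / 12474 = 12.75493
Difference (unweighted minus weighted) = 6.8284031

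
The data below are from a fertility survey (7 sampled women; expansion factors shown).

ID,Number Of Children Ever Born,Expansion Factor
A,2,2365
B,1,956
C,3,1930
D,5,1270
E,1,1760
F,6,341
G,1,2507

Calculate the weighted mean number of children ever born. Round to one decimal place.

Weighted sum = 24139
Sum of weights = 2365 + 956 + 1930 + 1270 + 1760 + 341 + 2507 = 11129
Weighted mean = 24139 / 11129 = 2.1690179

2.2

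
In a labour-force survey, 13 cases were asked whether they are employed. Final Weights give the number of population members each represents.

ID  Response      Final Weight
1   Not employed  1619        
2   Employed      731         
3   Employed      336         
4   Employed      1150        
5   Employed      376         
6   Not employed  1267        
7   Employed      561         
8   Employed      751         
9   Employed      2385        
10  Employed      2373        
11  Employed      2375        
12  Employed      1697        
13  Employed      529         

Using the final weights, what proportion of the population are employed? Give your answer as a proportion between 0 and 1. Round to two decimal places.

0.82

Sum of weights for 'Employed' = 731 + 336 + 1150 + 376 + 561 + 751 + 2385 + 2373 + 2375 + 1697 + 529 = 13264
Total weight = 16150
Weighted proportion = 13264 / 16150 = 0.82130031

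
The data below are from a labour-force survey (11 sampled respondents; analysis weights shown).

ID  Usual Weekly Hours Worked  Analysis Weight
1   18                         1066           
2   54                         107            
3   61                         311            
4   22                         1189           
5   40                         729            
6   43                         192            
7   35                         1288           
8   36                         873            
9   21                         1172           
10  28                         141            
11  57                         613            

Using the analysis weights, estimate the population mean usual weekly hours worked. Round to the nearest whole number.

32

Weighted sum = 18×1066 + 54×107 + 61×311 + 22×1189 + 40×729 + 43×192 + 35×1288 + 36×873 + 21×1172 + 28×141 + 57×613
  = 19188 + 5778 + 18971 + 26158 + 29160 + 8256 + 45080 + 31428 + 24612 + 3948 + 34941 = 247520
Sum of weights = 1066 + 107 + 311 + 1189 + 729 + 192 + 1288 + 873 + 1172 + 141 + 613 = 7681
Weighted mean = 247520 / 7681 = 32.224971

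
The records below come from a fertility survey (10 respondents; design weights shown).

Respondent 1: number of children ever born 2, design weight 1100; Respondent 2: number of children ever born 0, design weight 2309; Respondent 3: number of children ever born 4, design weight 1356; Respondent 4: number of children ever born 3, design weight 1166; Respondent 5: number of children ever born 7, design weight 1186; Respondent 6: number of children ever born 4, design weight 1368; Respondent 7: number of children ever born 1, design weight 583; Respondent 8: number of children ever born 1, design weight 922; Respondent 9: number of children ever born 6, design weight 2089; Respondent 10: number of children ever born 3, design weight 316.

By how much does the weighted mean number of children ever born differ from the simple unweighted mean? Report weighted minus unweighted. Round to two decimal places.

0.12

Unweighted sum = 2 + 0 + 4 + 3 + 7 + 4 + 1 + 1 + 6 + 3 = 31
Unweighted mean = 31 / 10 = 3.1
Weighted sum = 2×1100 + 0×2309 + 4×1356 + 3×1166 + 7×1186 + 4×1368 + 1×583 + 1×922 + 6×2089 + 3×316
  = 2200 + 0 + 5424 + 3498 + 8302 + 5472 + 583 + 922 + 12534 + 948 = 39883
Sum of weights = 1100 + 2309 + 1356 + 1166 + 1186 + 1368 + 583 + 922 + 2089 + 316 = 12395
Weighted mean = 39883 / 12395 = 3.2176684
Difference (weighted minus unweighted) = 0.11766841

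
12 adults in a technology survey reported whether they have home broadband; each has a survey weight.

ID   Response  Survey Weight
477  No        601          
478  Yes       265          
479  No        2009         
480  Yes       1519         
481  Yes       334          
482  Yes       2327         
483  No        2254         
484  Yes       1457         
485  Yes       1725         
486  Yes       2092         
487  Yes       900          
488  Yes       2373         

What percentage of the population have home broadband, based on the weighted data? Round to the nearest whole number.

Sum of weights for 'Yes' = 265 + 1519 + 334 + 2327 + 1457 + 1725 + 2092 + 900 + 2373 = 12992
Total weight = 601 + 265 + 2009 + 1519 + 334 + 2327 + 2254 + 1457 + 1725 + 2092 + 900 + 2373 = 17856
Weighted proportion = 12992 / 17856 = 0.72759857 → 72.759857%

73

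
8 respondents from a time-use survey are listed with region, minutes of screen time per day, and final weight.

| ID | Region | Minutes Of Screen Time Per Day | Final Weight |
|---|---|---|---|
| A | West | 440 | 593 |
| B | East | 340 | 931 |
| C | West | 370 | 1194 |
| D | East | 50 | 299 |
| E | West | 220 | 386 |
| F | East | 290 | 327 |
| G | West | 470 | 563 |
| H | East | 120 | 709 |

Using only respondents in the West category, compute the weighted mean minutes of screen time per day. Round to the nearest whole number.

West rows: A, C, E, G
Weighted sum = 440×593 + 370×1194 + 220×386 + 470×563
  = 260920 + 441780 + 84920 + 264610 = 1052230
Sum of weights = 593 + 1194 + 386 + 563 = 2736
Weighted mean = 1052230 / 2736 = 384.58699

385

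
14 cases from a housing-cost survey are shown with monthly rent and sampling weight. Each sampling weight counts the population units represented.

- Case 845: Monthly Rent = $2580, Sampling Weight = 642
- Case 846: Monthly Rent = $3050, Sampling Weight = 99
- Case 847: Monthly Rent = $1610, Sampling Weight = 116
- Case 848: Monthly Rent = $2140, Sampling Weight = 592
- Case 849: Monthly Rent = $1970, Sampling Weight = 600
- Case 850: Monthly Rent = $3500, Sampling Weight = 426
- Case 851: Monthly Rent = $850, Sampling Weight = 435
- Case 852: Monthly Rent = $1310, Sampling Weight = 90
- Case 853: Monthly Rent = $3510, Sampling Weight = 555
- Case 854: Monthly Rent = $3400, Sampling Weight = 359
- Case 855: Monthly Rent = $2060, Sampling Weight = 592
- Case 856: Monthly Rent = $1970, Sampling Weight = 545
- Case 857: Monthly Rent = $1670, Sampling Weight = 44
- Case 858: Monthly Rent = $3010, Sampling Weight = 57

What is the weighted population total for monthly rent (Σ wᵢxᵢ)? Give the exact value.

Weighted total = 12279470

12279470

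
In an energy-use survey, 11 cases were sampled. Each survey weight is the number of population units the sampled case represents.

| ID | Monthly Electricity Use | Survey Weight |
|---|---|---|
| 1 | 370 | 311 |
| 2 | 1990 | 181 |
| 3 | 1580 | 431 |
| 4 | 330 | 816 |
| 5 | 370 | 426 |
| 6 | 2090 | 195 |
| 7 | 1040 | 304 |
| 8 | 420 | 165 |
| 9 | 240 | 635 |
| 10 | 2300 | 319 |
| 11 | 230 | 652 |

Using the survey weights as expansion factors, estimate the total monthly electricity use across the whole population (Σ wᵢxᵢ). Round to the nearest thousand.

3412000

Weighted total = 370×311 + 1990×181 + 1580×431 + 330×816 + 370×426 + 2090×195 + 1040×304 + 420×165 + 240×635 + 2300×319 + 230×652
  = 3412210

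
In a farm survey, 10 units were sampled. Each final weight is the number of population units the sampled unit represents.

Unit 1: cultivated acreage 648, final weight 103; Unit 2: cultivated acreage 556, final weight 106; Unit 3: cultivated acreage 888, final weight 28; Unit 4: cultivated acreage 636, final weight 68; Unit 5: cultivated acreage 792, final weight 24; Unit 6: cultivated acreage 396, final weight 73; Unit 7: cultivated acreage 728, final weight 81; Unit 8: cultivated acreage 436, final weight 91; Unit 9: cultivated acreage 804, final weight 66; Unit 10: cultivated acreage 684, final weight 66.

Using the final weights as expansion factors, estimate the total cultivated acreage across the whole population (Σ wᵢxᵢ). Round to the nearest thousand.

Weighted total = 438560

439000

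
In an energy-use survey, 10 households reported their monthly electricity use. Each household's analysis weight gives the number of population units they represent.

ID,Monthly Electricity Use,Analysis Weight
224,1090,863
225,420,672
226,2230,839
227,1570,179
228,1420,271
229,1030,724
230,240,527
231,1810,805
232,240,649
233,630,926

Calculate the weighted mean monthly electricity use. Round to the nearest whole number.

1058

Weighted sum = 1090×863 + 420×672 + 2230×839 + 1570×179 + 1420×271 + 1030×724 + 240×527 + 1810×805 + 240×649 + 630×926
  = 940670 + 282240 + 1870970 + 281030 + 384820 + 745720 + 126480 + 1457050 + 155760 + 583380 = 6828120
Sum of weights = 863 + 672 + 839 + 179 + 271 + 724 + 527 + 805 + 649 + 926 = 6455
Weighted mean = 6828120 / 6455 = 1057.8033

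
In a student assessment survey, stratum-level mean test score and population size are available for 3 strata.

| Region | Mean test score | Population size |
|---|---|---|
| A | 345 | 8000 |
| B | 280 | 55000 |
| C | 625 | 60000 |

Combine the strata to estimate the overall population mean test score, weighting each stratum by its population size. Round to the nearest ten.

Σ Nₕ·x̄ₕ = 345×8000 + 280×55000 + 625×60000
  = 2760000 + 15400000 + 37500000 = 55660000
Σ Nₕ = 8000 + 55000 + 60000 = 123000
Overall mean = 55660000 / 123000 = 452.52033

450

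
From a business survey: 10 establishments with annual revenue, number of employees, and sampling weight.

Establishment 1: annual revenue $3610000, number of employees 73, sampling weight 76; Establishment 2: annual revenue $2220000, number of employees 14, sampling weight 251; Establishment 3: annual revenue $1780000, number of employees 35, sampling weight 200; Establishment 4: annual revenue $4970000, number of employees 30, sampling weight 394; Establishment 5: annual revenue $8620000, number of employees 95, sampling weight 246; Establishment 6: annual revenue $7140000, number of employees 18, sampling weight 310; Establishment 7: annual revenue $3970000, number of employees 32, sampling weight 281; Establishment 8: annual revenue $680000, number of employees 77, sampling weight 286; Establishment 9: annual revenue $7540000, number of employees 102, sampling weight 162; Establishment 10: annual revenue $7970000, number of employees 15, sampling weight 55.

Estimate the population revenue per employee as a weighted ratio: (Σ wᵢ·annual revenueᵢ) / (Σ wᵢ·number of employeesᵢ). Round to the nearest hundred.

99300

Σ wᵢ·y = 3610000×76 + 2220000×251 + 1780000×200 + 4970000×394 + 8620000×246 + 7140000×310 + 3970000×281 + 680000×286 + 7540000×162 + 7970000×55
  = 274360000 + 557220000 + 356000000 + 1958180000 + 2120520000 + 2213400000 + 1115570000 + 194480000 + 1221480000 + 438350000 = 10449560000
Σ wᵢ·x = 105195
Ratio = 10449560000 / 105195 = 99335.14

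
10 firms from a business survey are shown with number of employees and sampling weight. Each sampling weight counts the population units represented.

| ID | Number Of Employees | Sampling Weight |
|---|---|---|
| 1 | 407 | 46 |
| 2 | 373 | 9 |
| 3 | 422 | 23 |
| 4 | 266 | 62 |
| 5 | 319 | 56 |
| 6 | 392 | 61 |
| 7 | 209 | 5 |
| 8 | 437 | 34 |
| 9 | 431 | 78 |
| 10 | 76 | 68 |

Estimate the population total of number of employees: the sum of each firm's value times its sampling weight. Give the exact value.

Weighted total = 407×46 + 373×9 + 422×23 + 266×62 + 319×56 + 392×61 + 209×5 + 437×34 + 431×78 + 76×68
  = 18722 + 3357 + 9706 + 16492 + 17864 + 23912 + 1045 + 14858 + 33618 + 5168 = 144742

144742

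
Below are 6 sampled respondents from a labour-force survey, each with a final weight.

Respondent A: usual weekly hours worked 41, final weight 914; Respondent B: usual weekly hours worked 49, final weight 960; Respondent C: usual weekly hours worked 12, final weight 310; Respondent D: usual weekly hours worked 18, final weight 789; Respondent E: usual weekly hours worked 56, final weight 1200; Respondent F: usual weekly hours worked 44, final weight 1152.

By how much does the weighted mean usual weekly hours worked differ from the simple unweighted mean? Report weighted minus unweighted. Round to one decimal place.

4.7

Unweighted sum = 41 + 49 + 12 + 18 + 56 + 44 = 220
Unweighted mean = 220 / 6 = 36.666667
Weighted sum = 220324
Sum of weights = 914 + 960 + 310 + 789 + 1200 + 1152 = 5325
Weighted mean = 220324 / 5325 = 41.375399
Difference (weighted minus unweighted) = 4.7087324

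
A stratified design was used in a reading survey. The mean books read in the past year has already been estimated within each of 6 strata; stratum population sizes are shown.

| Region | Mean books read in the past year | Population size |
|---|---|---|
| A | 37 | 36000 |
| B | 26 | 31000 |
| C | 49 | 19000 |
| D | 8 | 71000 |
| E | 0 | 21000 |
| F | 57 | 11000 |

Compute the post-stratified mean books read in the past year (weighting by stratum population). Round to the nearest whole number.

23

Σ Nₕ·x̄ₕ = 37×36000 + 26×31000 + 49×19000 + 8×71000 + 0×21000 + 57×11000
  = 1332000 + 806000 + 931000 + 568000 + 0 + 627000 = 4264000
Σ Nₕ = 189000
Overall mean = 4264000 / 189000 = 22.560847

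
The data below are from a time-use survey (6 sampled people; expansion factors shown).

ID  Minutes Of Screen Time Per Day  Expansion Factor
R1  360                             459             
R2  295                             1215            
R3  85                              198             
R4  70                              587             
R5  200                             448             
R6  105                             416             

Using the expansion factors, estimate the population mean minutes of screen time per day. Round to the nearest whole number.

215

Weighted sum = 360×459 + 295×1215 + 85×198 + 70×587 + 200×448 + 105×416
  = 714865
Sum of weights = 459 + 1215 + 198 + 587 + 448 + 416 = 3323
Weighted mean = 714865 / 3323 = 215.12639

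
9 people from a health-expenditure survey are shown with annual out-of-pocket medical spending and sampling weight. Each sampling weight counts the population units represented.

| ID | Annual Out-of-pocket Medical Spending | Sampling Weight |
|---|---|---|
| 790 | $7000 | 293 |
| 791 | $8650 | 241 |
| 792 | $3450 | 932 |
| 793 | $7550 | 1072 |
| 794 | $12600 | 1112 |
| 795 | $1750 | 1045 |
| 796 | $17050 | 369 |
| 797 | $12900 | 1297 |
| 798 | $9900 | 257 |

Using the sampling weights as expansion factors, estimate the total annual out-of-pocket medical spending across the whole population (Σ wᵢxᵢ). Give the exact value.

56851650

Weighted total = 7000×293 + 8650×241 + 3450×932 + 7550×1072 + 12600×1112 + 1750×1045 + 17050×369 + 12900×1297 + 9900×257
  = 56851650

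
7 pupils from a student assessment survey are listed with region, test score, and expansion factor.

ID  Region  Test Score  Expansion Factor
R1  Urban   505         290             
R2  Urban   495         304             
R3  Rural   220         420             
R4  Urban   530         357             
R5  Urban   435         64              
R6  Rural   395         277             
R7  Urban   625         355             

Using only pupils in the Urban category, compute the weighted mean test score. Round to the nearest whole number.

Urban rows: R1, R2, R4, R5, R7
Weighted sum = 505×290 + 495×304 + 530×357 + 435×64 + 625×355
  = 735855
Sum of weights = 290 + 304 + 357 + 64 + 355 = 1370
Weighted mean = 735855 / 1370 = 537.12044

537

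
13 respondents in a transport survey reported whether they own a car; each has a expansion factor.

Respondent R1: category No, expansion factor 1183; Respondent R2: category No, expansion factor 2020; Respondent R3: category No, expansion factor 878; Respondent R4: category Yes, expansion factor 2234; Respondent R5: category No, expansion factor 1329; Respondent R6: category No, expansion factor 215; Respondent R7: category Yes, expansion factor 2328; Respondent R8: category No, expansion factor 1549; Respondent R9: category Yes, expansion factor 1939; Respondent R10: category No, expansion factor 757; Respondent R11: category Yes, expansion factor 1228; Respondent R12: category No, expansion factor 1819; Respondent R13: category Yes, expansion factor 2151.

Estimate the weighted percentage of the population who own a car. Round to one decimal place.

Sum of weights for 'Yes' = 2234 + 2328 + 1939 + 1228 + 2151 = 9880
Total weight = 19630
Weighted proportion = 9880 / 19630 = 0.50331126 → 50.331126%

50.3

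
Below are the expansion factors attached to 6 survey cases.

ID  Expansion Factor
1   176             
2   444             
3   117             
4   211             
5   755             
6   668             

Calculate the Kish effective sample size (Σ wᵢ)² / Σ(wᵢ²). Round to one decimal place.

Σ wᵢ = 176 + 444 + 117 + 211 + 755 + 668 = 2371
Σ wᵢ² = 30976 + 197136 + 13689 + 44521 + 570025 + 446224 = 1302571
n_eff = 2371² / 1302571 = 5621641 / 1302571 = 4.3158039

4.3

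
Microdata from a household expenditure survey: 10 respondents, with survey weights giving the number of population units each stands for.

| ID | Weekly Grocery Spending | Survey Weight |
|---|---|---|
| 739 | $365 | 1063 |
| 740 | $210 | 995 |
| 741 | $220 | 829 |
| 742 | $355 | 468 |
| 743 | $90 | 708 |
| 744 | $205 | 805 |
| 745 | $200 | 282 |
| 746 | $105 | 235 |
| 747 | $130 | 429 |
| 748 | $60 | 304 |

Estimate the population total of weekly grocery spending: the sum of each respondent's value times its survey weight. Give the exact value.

1329295

Weighted total = 365×1063 + 210×995 + 220×829 + 355×468 + 90×708 + 205×805 + 200×282 + 105×235 + 130×429 + 60×304
  = 387995 + 208950 + 182380 + 166140 + 63720 + 165025 + 56400 + 24675 + 55770 + 18240 = 1329295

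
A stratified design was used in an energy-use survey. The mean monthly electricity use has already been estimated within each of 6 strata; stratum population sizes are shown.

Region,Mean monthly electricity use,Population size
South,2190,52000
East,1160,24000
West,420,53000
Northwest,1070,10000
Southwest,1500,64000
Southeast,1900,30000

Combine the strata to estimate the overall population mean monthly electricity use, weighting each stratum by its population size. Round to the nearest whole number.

1406

Σ Nₕ·x̄ₕ = 2190×52000 + 1160×24000 + 420×53000 + 1070×10000 + 1500×64000 + 1900×30000
  = 113880000 + 27840000 + 22260000 + 10700000 + 96000000 + 57000000 = 327680000
Σ Nₕ = 52000 + 24000 + 53000 + 10000 + 64000 + 30000 = 233000
Overall mean = 327680000 / 233000 = 1406.3519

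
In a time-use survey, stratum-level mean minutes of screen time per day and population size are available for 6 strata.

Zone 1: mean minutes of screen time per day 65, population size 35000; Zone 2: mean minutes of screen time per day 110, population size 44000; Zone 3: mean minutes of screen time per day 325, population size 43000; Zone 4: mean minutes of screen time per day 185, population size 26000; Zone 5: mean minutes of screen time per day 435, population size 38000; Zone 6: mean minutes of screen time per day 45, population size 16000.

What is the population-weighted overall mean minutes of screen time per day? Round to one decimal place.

213.6

Σ Nₕ·x̄ₕ = 65×35000 + 110×44000 + 325×43000 + 185×26000 + 435×38000 + 45×16000
  = 43150000
Σ Nₕ = 35000 + 44000 + 43000 + 26000 + 38000 + 16000 = 202000
Overall mean = 43150000 / 202000 = 213.61386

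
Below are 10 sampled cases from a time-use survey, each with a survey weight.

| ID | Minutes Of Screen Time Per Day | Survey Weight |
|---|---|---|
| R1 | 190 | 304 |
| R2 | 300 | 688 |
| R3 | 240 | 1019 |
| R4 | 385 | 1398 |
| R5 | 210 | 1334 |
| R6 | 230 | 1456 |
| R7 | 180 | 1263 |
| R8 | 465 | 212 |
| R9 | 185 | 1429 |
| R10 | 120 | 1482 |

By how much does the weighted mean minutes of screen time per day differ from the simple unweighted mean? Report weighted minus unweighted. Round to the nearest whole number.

-21

Unweighted sum = 190 + 300 + 240 + 385 + 210 + 230 + 180 + 465 + 185 + 120 = 2505
Unweighted mean = 2505 / 10 = 250.5
Weighted sum = 190×304 + 300×688 + 240×1019 + 385×1398 + 210×1334 + 230×1456 + 180×1263 + 465×212 + 185×1429 + 120×1482
  = 57760 + 206400 + 244560 + 538230 + 280140 + 334880 + 227340 + 98580 + 264365 + 177840 = 2430095
Sum of weights = 304 + 688 + 1019 + 1398 + 1334 + 1456 + 1263 + 212 + 1429 + 1482 = 10585
Weighted mean = 2430095 / 10585 = 229.57912
Difference (weighted minus unweighted) = -20.920879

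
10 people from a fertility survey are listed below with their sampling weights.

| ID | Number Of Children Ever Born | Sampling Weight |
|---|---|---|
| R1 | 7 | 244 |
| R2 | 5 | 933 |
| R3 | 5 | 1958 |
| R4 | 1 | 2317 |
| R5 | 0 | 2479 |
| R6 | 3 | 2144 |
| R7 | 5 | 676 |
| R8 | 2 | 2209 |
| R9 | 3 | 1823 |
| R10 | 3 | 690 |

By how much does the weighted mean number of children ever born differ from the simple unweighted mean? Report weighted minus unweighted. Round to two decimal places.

Unweighted sum = 7 + 5 + 5 + 1 + 0 + 3 + 5 + 2 + 3 + 3 = 34
Unweighted mean = 34 / 10 = 3.4
Weighted sum = 7×244 + 5×933 + 5×1958 + 1×2317 + 0×2479 + 3×2144 + 5×676 + 2×2209 + 3×1823 + 3×690
  = 1708 + 4665 + 9790 + 2317 + 0 + 6432 + 3380 + 4418 + 5469 + 2070 = 40249
Sum of weights = 244 + 933 + 1958 + 2317 + 2479 + 2144 + 676 + 2209 + 1823 + 690 = 15473
Weighted mean = 40249 / 15473 = 2.6012409
Difference (weighted minus unweighted) = -0.79875913

-0.80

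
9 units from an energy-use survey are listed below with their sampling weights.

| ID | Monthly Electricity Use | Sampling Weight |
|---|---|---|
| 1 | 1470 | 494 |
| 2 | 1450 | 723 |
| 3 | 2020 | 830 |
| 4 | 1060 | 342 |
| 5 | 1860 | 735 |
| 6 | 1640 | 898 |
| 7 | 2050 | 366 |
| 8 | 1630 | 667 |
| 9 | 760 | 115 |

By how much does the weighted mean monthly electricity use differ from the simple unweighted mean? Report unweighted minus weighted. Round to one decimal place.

Unweighted sum = 1470 + 1450 + 2020 + 1060 + 1860 + 1640 + 2050 + 1630 + 760 = 13940
Unweighted mean = 13940 / 9 = 1548.8889
Weighted sum = 8578380
Sum of weights = 494 + 723 + 830 + 342 + 735 + 898 + 366 + 667 + 115 = 5170
Weighted mean = 8578380 / 5170 = 1659.2611
Difference (unweighted minus weighted) = -110.37223

-110.4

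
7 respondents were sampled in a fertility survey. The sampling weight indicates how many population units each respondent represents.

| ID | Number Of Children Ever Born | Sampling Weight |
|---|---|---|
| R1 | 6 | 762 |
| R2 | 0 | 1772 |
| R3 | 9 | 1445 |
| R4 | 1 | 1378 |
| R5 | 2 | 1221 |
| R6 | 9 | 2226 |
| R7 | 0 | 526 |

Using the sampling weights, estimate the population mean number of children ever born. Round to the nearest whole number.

4

Weighted sum = 6×762 + 0×1772 + 9×1445 + 1×1378 + 2×1221 + 9×2226 + 0×526
  = 4572 + 0 + 13005 + 1378 + 2442 + 20034 + 0 = 41431
Sum of weights = 9330
Weighted mean = 41431 / 9330 = 4.4406217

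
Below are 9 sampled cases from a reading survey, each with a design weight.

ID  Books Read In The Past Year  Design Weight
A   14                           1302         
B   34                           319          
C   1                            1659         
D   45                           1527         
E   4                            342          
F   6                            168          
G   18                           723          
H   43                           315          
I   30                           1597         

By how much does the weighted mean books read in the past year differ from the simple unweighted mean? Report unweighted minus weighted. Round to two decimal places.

-0.50

Unweighted sum = 14 + 34 + 1 + 45 + 4 + 6 + 18 + 43 + 30 = 195
Unweighted mean = 195 / 9 = 21.666667
Weighted sum = 14×1302 + 34×319 + 1×1659 + 45×1527 + 4×342 + 6×168 + 18×723 + 43×315 + 30×1597
  = 176293
Sum of weights = 1302 + 319 + 1659 + 1527 + 342 + 168 + 723 + 315 + 1597 = 7952
Weighted mean = 176293 / 7952 = 22.169643
Difference (unweighted minus weighted) = -0.50297619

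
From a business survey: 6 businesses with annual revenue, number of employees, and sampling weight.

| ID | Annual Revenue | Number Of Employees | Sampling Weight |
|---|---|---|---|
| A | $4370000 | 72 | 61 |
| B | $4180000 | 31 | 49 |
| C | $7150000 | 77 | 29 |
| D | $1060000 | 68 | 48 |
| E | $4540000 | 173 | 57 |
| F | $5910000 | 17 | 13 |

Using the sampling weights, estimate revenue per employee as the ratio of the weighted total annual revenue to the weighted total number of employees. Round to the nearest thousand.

Σ wᵢ·y = 1065230000
Σ wᵢ·x = 21490
Ratio = 1065230000 / 21490 = 49568.637

50000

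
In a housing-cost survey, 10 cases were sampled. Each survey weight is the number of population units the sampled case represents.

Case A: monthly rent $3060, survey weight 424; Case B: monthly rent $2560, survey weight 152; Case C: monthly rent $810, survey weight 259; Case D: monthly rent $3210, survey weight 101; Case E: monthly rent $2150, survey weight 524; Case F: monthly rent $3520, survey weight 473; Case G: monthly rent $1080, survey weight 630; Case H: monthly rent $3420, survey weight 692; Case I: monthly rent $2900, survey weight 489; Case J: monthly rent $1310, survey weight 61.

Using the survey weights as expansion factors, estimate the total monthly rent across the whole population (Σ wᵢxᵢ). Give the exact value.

9557170

Weighted total = 3060×424 + 2560×152 + 810×259 + 3210×101 + 2150×524 + 3520×473 + 1080×630 + 3420×692 + 2900×489 + 1310×61
  = 9557170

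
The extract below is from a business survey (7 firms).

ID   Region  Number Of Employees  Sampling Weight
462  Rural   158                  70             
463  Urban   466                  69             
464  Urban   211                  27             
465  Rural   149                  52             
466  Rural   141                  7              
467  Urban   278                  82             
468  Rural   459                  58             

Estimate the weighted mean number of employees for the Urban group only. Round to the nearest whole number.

341

Urban rows: 463, 464, 467
Weighted sum = 466×69 + 211×27 + 278×82
  = 32154 + 5697 + 22796 = 60647
Sum of weights = 178
Weighted mean = 60647 / 178 = 340.71348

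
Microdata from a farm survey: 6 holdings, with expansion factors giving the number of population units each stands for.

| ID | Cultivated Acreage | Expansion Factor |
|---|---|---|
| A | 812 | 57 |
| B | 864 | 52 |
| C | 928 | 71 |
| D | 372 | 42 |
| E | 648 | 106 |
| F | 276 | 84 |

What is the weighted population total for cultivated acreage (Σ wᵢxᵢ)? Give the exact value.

264596

Weighted total = 812×57 + 864×52 + 928×71 + 372×42 + 648×106 + 276×84
  = 46284 + 44928 + 65888 + 15624 + 68688 + 23184 = 264596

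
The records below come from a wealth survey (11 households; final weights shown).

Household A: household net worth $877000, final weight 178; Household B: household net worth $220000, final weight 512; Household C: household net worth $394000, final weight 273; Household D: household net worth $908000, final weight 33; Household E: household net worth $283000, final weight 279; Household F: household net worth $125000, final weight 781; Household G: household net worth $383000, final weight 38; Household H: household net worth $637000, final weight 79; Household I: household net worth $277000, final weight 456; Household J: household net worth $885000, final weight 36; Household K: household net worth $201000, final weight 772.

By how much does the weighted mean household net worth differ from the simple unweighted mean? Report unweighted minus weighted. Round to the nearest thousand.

192000

Unweighted sum = 5190000
Unweighted mean = 5190000 / 11 = 471818.18
Weighted sum = 877000×178 + 220000×512 + 394000×273 + 908000×33 + 283000×279 + 125000×781 + 383000×38 + 637000×79 + 277000×456 + 885000×36 + 201000×772
  = 156106000 + 112640000 + 107562000 + 29964000 + 78957000 + 97625000 + 14554000 + 50323000 + 126312000 + 31860000 + 155172000 = 961075000
Sum of weights = 178 + 512 + 273 + 33 + 279 + 781 + 38 + 79 + 456 + 36 + 772 = 3437
Weighted mean = 961075000 / 3437 = 279626.13
Difference (unweighted minus weighted) = 192192.05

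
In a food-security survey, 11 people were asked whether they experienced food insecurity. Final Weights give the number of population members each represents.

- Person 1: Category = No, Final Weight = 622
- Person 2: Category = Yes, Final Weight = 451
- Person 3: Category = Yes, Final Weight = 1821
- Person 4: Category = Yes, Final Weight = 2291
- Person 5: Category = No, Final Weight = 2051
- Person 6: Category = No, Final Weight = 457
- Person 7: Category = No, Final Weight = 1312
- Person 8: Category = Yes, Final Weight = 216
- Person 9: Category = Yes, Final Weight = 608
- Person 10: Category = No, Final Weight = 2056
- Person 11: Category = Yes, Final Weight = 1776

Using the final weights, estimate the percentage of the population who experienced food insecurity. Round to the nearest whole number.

52

Sum of weights for 'Yes' = 451 + 1821 + 2291 + 216 + 608 + 1776 = 7163
Total weight = 622 + 451 + 1821 + 2291 + 2051 + 457 + 1312 + 216 + 608 + 2056 + 1776 = 13661
Weighted proportion = 7163 / 13661 = 0.52433936 → 52.433936%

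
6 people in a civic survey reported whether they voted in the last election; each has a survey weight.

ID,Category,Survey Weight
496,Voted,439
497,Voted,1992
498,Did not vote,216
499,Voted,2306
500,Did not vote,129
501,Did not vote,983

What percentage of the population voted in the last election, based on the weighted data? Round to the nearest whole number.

Sum of weights for 'Voted' = 439 + 1992 + 2306 = 4737
Total weight = 439 + 1992 + 216 + 2306 + 129 + 983 = 6065
Weighted proportion = 4737 / 6065 = 0.78103875 → 78.103875%

78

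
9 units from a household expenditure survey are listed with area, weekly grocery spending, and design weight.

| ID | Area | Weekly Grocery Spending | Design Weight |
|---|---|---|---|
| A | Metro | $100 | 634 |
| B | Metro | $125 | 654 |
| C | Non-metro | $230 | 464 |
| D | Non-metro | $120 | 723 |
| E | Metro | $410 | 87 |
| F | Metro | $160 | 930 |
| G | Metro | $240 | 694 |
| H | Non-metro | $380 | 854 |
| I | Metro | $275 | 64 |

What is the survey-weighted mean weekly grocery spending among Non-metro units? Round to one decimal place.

Non-metro rows: C, D, H
Weighted sum = 518000
Sum of weights = 464 + 723 + 854 = 2041
Weighted mean = 518000 / 2041 = 253.79716

253.8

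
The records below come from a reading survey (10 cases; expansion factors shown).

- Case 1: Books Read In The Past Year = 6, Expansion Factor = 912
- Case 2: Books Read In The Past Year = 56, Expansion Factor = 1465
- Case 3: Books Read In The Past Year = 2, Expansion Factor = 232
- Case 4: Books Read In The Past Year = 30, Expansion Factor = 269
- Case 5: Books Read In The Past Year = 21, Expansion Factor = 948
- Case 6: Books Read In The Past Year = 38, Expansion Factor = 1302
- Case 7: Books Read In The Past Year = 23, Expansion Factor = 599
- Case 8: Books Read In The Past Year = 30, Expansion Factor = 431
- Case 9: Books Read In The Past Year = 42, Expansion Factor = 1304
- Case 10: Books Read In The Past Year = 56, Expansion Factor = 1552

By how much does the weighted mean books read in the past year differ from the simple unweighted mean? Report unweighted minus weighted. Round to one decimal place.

-6.6

Unweighted sum = 6 + 56 + 2 + 30 + 21 + 38 + 23 + 30 + 42 + 56 = 304
Unweighted mean = 304 / 10 = 30.4
Weighted sum = 6×912 + 56×1465 + 2×232 + 30×269 + 21×948 + 38×1302 + 23×599 + 30×431 + 42×1304 + 56×1552
  = 5472 + 82040 + 464 + 8070 + 19908 + 49476 + 13777 + 12930 + 54768 + 86912 = 333817
Sum of weights = 912 + 1465 + 232 + 269 + 948 + 1302 + 599 + 431 + 1304 + 1552 = 9014
Weighted mean = 333817 / 9014 = 37.033171
Difference (unweighted minus weighted) = -6.6331706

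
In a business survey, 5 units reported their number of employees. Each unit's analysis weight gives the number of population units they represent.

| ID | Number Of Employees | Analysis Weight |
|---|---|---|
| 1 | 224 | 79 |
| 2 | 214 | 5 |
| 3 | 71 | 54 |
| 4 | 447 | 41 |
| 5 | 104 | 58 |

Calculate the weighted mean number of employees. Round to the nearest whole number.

Weighted sum = 224×79 + 214×5 + 71×54 + 447×41 + 104×58
  = 17696 + 1070 + 3834 + 18327 + 6032 = 46959
Sum of weights = 79 + 5 + 54 + 41 + 58 = 237
Weighted mean = 46959 / 237 = 198.13924

198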